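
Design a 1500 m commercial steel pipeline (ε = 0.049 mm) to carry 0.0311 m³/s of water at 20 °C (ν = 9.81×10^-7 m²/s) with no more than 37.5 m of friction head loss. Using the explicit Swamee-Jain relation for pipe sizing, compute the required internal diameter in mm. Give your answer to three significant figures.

Swamee-Jain (Type III): D = 0.66·[ε^1.25·(LQ²/(gh_f))^4.75 + ν·Q^9.4·(L/(gh_f))^5.2]^0.04
LQ²/(gh_f) = 0.003944; L/(gh_f) = 4.077
Term 1 = ε^1.25·(…)^4.75 = 1.56×10^-17; Term 2 = ν·Q^9.4·(…)^5.2 = 9.95×10^-18
D = 0.66·(1.56×10^-17 + 9.95×10^-18)^0.04 = 0.1432 m = 143 mm
Check: V = 1.93 m/s, Re = 2.82×10^5, f = 0.01745, h_f = 34.8 m ≈ 37.5 m ✓

D ≈ 143 mm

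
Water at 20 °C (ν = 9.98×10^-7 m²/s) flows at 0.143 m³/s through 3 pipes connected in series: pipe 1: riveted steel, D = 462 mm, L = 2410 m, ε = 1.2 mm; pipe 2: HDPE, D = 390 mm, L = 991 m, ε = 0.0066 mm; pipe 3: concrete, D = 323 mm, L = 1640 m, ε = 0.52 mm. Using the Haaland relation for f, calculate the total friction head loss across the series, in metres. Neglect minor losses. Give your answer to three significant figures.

Pipe 1: V = 0.8530 m/s, Re = 3.95×10^5, ε/D = 0.00260, f = 0.02553, h_1 = f(L/D)V²/2g = 4.939 m
Pipe 2: V = 1.197 m/s, Re = 4.68×10^5, ε/D = 1.69×10^-5, f = 0.01341, h_2 = f(L/D)V²/2g = 2.488 m
Pipe 3: V = 1.745 m/s, Re = 5.65×10^5, ε/D = 0.00161, f = 0.02250, h_3 = f(L/D)V²/2g = 17.74 m
Series → Q common, losses add: H = Σh = 25.16 m

H ≈ 25.2 m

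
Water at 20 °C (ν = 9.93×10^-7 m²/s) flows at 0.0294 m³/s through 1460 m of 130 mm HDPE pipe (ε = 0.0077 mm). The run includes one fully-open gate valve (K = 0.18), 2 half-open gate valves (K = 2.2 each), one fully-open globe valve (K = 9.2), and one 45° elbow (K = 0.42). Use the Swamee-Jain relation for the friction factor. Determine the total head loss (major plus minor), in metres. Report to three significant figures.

V = 4Q/(πD²) = 2.215 m/s; V²/2g = 0.2501 m
Re = 2.90×10^5, ε/D = 5.92×10^-5 → f = 0.01511 (Swamee-Jain)
Major: h_f = f(L/D)·V²/2g = 0.01511·11231·0.2501 = 42.44 m
Minor: ΣK = 14.2; h_m = ΣK·V²/2g = 3.551 m
Total H_L = 42.44 + 3.551 = 45.99 m

H_L ≈ 46.0 m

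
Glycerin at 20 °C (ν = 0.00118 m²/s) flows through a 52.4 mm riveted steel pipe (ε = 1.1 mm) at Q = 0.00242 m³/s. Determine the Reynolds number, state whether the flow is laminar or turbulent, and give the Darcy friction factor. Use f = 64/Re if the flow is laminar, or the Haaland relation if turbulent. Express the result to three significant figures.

Re ≈ 49.8; laminar; f = 64/Re ≈ 1.28

V = 4Q/(πD²) = 1.122 m/s
Re = VD/ν = 1.122·0.0524/0.00118 = 49.8
Re < 2300 → laminar → f = 64/Re = 1.284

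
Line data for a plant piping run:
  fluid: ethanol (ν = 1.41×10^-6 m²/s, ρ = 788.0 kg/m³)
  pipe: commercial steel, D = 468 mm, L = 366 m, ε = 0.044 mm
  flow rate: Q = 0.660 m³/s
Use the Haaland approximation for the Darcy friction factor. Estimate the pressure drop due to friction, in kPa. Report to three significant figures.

Δp ≈ 58.9 kPa

V = 4Q/(πD²) = 4·0.660/(π·0.468²) = 3.837 m/s
Re = VD/ν = 3.837·0.468/1.41×10^-6 = 1.27×10^6 → turbulent
ε/D = 0.044/468 = 9.40×10^-5
Haaland: f = 0.01299
h_f = f(L/D)V²/(2g) = 0.01299·(366/0.468)·3.837²/(2·9.81) = 7.622 m
Δp = ρg·h_f = 788.0·9.81·7.622 = 58.92 kPa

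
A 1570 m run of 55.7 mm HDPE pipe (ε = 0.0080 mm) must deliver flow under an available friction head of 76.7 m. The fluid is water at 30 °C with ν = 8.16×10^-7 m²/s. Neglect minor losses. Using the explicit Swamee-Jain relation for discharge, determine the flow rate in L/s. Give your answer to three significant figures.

Swamee-Jain (Type II): Q = -0.965·√(gD⁵h_f/L)·ln[ε/(3.7D) + √(3.17ν²L/(gD³h_f))]
√(gD⁵h_f/L) = √(9.81·0.0557⁵·76.7/1570) = 5.069×10^-4
ε/(3.7D) = 3.88×10^-5; √(3.17ν²L/(gD³h_f)) = 1.60×10^-4
Q = -0.965·5.069×10^-4·ln(1.985×10^-4) = 0.004170 m³/s
Check: V = 1.71 m/s, Re = 1.17×10^5, f = 0.01820, h_f = 76.6 m ≈ 76.7 m ✓

Q ≈ 4.17 L/s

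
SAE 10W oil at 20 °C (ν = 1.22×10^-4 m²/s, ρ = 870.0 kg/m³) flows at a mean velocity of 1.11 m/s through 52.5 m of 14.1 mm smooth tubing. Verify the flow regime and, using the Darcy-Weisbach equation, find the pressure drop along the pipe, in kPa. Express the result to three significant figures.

Re = VD/ν = 1.11·0.01410/1.22×10^-4 = 128 → laminar (Re < 2300)
f = 64/Re = 0.4989
h_f = f(L/D)V²/(2g) = 0.4989·(52.5/0.01410)·1.11²/(2·9.81) = 116.7 m
Δp = ρg·h_f = 870.0·9.81·116.7 = 995.6 kPa

Δp ≈ 996 kPa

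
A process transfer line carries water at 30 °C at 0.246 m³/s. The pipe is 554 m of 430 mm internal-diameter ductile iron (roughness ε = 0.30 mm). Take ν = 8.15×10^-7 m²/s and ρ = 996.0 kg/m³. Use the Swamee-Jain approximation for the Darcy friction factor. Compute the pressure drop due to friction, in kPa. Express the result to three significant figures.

Δp ≈ 34.2 kPa

V = 4Q/(πD²) = 4·0.246/(π·0.430²) = 1.694 m/s
Re = VD/ν = 1.694·0.430/8.15×10^-7 = 8.94×10^5 → turbulent
ε/D = 0.30/430 = 6.98×10^-4
Swamee-Jain: f = 0.01856
h_f = f(L/D)V²/(2g) = 0.01856·(554/0.430)·1.694²/(2·9.81) = 3.498 m
Δp = ρg·h_f = 996.0·9.81·3.498 = 34.18 kPa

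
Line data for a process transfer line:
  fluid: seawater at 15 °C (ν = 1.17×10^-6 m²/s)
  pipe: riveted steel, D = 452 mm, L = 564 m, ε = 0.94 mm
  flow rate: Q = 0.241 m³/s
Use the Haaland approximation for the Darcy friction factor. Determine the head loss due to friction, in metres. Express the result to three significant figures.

V = 4Q/(πD²) = 4·0.241/(π·0.452²) = 1.502 m/s
Re = VD/ν = 1.502·0.452/1.17×10^-6 = 5.80×10^5 → turbulent
ε/D = 0.94/452 = 0.00208
Haaland: f = 0.02398
h_f = f(L/D)V²/(2g) = 0.02398·(564/0.452)·1.502²/(2·9.81) = 3.441 m

h_f ≈ 3.44 m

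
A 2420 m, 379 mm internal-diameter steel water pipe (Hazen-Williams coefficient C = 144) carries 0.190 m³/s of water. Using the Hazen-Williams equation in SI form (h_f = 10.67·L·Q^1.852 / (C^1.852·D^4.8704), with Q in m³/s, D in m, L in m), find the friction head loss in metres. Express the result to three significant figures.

h_f = 10.67·2420·0.190^1.852 / (144^1.852·0.379^4.8704) = 13.53 m

h_f ≈ 13.5 m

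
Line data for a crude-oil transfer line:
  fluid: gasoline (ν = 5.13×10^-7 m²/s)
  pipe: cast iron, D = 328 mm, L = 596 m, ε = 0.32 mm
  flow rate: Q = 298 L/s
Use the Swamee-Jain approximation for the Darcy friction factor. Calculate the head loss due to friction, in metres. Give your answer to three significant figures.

V = 4Q/(πD²) = 4·0.298/(π·0.328²) = 3.527 m/s
Re = VD/ν = 3.527·0.328/5.13×10^-7 = 2.25×10^6 → turbulent
ε/D = 0.32/328 = 9.76×10^-4
Swamee-Jain: f = 0.01971
h_f = f(L/D)V²/(2g) = 0.01971·(596/0.328)·3.527²/(2·9.81) = 22.71 m

h_f ≈ 22.7 m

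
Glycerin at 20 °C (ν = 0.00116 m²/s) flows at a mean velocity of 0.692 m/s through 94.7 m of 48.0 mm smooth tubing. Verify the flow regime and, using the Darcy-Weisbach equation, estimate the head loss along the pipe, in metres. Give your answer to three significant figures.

Re = VD/ν = 0.692·0.04800/0.00116 = 28.6 → laminar (Re < 2300)
f = 64/Re = 2.235
h_f = f(L/D)V²/(2g) = 2.235·(94.7/0.04800)·0.692²/(2·9.81) = 107.6 m

h_f ≈ 108 m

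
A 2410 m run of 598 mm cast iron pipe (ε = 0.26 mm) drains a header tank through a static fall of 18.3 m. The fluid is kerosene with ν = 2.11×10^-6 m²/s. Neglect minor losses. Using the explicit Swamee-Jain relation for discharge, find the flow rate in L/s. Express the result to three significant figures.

Q ≈ 643 L/s

Swamee-Jain (Type II): Q = -0.965·√(gD⁵h_f/L)·ln[ε/(3.7D) + √(3.17ν²L/(gD³h_f))]
√(gD⁵h_f/L) = √(9.81·0.598⁵·18.3/2410) = 0.07548
ε/(3.7D) = 1.18×10^-4; √(3.17ν²L/(gD³h_f)) = 2.98×10^-5
Q = -0.965·0.07548·ln(1.473×10^-4) = 0.6426 m³/s
Check: V = 2.29 m/s, Re = 6.48×10^5, f = 0.01713, h_f = 18.4 m ≈ 18.3 m ✓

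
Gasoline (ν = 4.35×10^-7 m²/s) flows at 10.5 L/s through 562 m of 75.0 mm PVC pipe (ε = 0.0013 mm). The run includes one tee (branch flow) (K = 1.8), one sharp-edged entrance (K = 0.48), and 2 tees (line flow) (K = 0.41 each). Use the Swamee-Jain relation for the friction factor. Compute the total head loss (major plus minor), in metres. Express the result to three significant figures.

H_L ≈ 30.7 m

V = 4Q/(πD²) = 2.377 m/s; V²/2g = 0.2879 m
Re = 4.10×10^5, ε/D = 1.73×10^-5 → f = 0.01381 (Swamee-Jain)
Major: h_f = f(L/D)·V²/2g = 0.01381·7493·0.2879 = 29.80 m
Minor: ΣK = 3.10; h_m = ΣK·V²/2g = 0.8925 m
Total H_L = 29.80 + 0.8925 = 30.69 m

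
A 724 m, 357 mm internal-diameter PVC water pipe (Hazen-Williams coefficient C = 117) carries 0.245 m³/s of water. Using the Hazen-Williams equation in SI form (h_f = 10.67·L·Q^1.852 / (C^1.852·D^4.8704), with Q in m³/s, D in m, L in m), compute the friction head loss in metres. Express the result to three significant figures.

h_f ≈ 12.7 m

h_f = 10.67·724·0.245^1.852 / (117^1.852·0.357^4.8704) = 12.74 m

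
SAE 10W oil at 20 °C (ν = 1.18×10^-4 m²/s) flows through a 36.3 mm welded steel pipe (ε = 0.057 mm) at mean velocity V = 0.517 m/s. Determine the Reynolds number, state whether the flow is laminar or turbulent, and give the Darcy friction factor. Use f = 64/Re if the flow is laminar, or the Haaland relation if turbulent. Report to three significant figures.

Re ≈ 159; laminar; f = 64/Re ≈ 0.402

Re = VD/ν = 0.5170·0.0363/1.18×10^-4 = 159
Re < 2300 → laminar → f = 64/Re = 0.4024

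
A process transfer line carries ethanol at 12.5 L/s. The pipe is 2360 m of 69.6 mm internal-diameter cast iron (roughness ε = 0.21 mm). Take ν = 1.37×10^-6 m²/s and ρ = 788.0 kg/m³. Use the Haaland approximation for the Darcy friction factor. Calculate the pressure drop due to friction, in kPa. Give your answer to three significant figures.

Δp ≈ 3890 kPa

V = 4Q/(πD²) = 4·0.0125/(π·0.0696²) = 3.286 m/s
Re = VD/ν = 3.286·0.0696/1.37×10^-6 = 1.67×10^5 → turbulent
ε/D = 0.21/69.6 = 0.00302
Haaland: f = 0.02697
h_f = f(L/D)V²/(2g) = 0.02697·(2360/0.0696)·3.286²/(2·9.81) = 503.2 m
Δp = ρg·h_f = 788.0·9.81·503.2 = 3890 kPa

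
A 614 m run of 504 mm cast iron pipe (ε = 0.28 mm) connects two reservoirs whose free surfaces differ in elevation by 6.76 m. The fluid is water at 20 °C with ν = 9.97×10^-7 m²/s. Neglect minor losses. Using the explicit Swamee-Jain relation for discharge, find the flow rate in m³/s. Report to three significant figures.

Q ≈ 0.498 m³/s

Swamee-Jain (Type II): Q = -0.965·√(gD⁵h_f/L)·ln[ε/(3.7D) + √(3.17ν²L/(gD³h_f))]
√(gD⁵h_f/L) = √(9.81·0.504⁵·6.76/614) = 0.05927
ε/(3.7D) = 1.50×10^-4; √(3.17ν²L/(gD³h_f)) = 1.51×10^-5
Q = -0.965·0.05927·ln(1.652×10^-4) = 0.4980 m³/s
Check: V = 2.50 m/s, Re = 1.26×10^6, f = 0.01756, h_f = 6.80 m ≈ 6.76 m ✓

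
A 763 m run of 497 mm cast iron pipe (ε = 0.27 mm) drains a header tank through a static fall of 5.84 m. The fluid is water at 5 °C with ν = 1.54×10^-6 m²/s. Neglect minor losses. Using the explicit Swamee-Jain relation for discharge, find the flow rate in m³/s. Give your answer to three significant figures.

Q ≈ 0.398 m³/s

Swamee-Jain (Type II): Q = -0.965·√(gD⁵h_f/L)·ln[ε/(3.7D) + √(3.17ν²L/(gD³h_f))]
√(gD⁵h_f/L) = √(9.81·0.497⁵·5.84/763) = 0.04772
ε/(3.7D) = 1.47×10^-4; √(3.17ν²L/(gD³h_f)) = 2.86×10^-5
Q = -0.965·0.04772·ln(1.754×10^-4) = 0.3982 m³/s
Check: V = 2.05 m/s, Re = 6.62×10^5, f = 0.01783, h_f = 5.88 m ≈ 5.84 m ✓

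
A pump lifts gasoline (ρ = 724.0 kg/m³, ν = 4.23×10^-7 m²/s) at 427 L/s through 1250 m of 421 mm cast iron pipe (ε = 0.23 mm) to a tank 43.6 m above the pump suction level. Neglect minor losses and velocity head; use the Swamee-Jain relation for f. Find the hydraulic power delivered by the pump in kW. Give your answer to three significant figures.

V = 4Q/(πD²) = 3.067 m/s; Re = 3.05×10^6; ε/D = 5.46×10^-4; f = 0.01725
h_f = f(L/D)V²/2g = 24.56 m
Total head H = z + h_f = 43.6 + 24.56 = 68.16 m
P_hyd = ρgQH = 724.0·9.81·0.427·68.16 = 206.7 kW

P_hyd ≈ 207 kW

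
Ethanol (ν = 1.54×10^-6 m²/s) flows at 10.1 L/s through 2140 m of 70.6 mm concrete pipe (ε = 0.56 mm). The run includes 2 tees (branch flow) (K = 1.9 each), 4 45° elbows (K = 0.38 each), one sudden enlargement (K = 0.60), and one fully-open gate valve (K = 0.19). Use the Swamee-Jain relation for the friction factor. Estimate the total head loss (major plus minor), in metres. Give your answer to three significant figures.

V = 4Q/(πD²) = 2.580 m/s; V²/2g = 0.3393 m
Re = 1.18×10^5, ε/D = 0.00793 → f = 0.03592 (Swamee-Jain)
Major: h_f = f(L/D)·V²/2g = 0.03592·30312·0.3393 = 369.4 m
Minor: ΣK = 6.11; h_m = ΣK·V²/2g = 2.073 m
Total H_L = 369.4 + 2.073 = 371.4 m

H_L ≈ 371 m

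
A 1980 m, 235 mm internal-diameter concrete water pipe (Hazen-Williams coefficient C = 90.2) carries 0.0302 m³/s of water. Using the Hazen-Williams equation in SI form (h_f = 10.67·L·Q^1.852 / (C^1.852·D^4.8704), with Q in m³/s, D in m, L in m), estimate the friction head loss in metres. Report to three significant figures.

h_f ≈ 8.95 m

h_f = 10.67·1980·0.0302^1.852 / (90.2^1.852·0.235^4.8704) = 8.952 m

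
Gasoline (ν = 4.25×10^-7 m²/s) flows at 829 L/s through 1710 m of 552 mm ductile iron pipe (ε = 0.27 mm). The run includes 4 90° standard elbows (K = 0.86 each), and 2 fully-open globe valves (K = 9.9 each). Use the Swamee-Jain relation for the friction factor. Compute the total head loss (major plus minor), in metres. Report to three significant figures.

V = 4Q/(πD²) = 3.464 m/s; V²/2g = 0.6116 m
Re = 4.50×10^6, ε/D = 4.89×10^-4 → f = 0.01678 (Swamee-Jain)
Major: h_f = f(L/D)·V²/2g = 0.01678·3098·0.6116 = 31.79 m
Minor: ΣK = 23.2; h_m = ΣK·V²/2g = 14.21 m
Total H_L = 31.79 + 14.21 = 46.01 m

H_L ≈ 46.0 m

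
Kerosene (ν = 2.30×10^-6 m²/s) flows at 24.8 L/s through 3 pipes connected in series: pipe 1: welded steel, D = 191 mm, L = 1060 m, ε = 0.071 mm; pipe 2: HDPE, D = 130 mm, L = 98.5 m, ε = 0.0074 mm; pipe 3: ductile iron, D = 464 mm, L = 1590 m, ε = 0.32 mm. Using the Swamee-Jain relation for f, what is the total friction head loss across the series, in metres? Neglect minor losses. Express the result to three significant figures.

H ≈ 6.94 m

Pipe 1: V = 0.8656 m/s, Re = 7.19×10^4, ε/D = 3.72×10^-4, f = 0.02085, h_1 = f(L/D)V²/2g = 4.419 m
Pipe 2: V = 1.868 m/s, Re = 1.06×10^5, ε/D = 5.69×10^-5, f = 0.01801, h_2 = f(L/D)V²/2g = 2.429 m
Pipe 3: V = 0.1467 m/s, Re = 2.96×10^4, ε/D = 6.90×10^-4, f = 0.02541, h_3 = f(L/D)V²/2g = 0.09545 m
Series → Q common, losses add: H = Σh = 6.943 m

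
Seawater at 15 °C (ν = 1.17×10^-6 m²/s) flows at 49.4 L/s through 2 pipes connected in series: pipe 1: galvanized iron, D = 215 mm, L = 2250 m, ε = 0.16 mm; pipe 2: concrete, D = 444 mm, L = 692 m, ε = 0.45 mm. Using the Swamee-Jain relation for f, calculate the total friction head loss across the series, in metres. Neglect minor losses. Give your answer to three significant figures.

H ≈ 19.7 m

Pipe 1: V = 1.361 m/s, Re = 2.50×10^5, ε/D = 7.44×10^-4, f = 0.01982, h_1 = f(L/D)V²/2g = 19.57 m
Pipe 2: V = 0.3191 m/s, Re = 1.21×10^5, ε/D = 0.00101, f = 0.02202, h_2 = f(L/D)V²/2g = 0.1780 m
Series → Q common, losses add: H = Σh = 19.75 m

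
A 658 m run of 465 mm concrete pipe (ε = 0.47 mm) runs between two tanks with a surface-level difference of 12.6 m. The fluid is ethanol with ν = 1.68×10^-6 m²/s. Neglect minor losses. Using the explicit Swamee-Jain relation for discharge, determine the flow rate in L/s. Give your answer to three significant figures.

Q ≈ 501 L/s

Swamee-Jain (Type II): Q = -0.965·√(gD⁵h_f/L)·ln[ε/(3.7D) + √(3.17ν²L/(gD³h_f))]
√(gD⁵h_f/L) = √(9.81·0.465⁵·12.6/658) = 0.06391
ε/(3.7D) = 2.73×10^-4; √(3.17ν²L/(gD³h_f)) = 2.18×10^-5
Q = -0.965·0.06391·ln(2.949×10^-4) = 0.5013 m³/s
Check: V = 2.95 m/s, Re = 8.17×10^5, f = 0.02015, h_f = 12.7 m ≈ 12.6 m ✓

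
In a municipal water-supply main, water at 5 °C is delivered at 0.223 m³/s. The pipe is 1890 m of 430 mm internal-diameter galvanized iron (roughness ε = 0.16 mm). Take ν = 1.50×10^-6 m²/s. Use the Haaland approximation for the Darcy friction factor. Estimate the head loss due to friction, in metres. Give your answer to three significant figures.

V = 4Q/(πD²) = 4·0.223/(π·0.430²) = 1.536 m/s
Re = VD/ν = 1.536·0.430/1.50×10^-6 = 4.40×10^5 → turbulent
ε/D = 0.16/430 = 3.72×10^-4
Haaland: f = 0.01683
h_f = f(L/D)V²/(2g) = 0.01683·(1890/0.430)·1.536²/(2·9.81) = 8.891 m

h_f ≈ 8.89 m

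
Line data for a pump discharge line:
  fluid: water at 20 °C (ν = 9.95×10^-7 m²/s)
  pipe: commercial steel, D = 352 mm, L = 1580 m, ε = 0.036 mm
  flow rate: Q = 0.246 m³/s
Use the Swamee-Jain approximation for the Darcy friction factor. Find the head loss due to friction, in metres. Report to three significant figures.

h_f ≈ 20.0 m

V = 4Q/(πD²) = 4·0.246/(π·0.352²) = 2.528 m/s
Re = VD/ν = 2.528·0.352/9.95×10^-7 = 8.94×10^5 → turbulent
ε/D = 0.036/352 = 1.02×10^-4
Swamee-Jain: f = 0.01367
h_f = f(L/D)V²/(2g) = 0.01367·(1580/0.352)·2.528²/(2·9.81) = 19.99 m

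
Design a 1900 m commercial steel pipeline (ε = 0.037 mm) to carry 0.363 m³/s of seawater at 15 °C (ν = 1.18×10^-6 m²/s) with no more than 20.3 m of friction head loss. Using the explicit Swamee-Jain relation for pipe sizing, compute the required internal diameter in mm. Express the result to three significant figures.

Swamee-Jain (Type III): D = 0.66·[ε^1.25·(LQ²/(gh_f))^4.75 + ν·Q^9.4·(L/(gh_f))^5.2]^0.04
LQ²/(gh_f) = 1.257; L/(gh_f) = 9.541
Term 1 = ε^1.25·(…)^4.75 = 8.56×10^-6; Term 2 = ν·Q^9.4·(…)^5.2 = 1.07×10^-5
D = 0.66·(8.56×10^-6 + 1.07×10^-5)^0.04 = 0.4275 m = 427 mm
Check: V = 2.53 m/s, Re = 9.16×10^5, f = 0.01341, h_f = 19.4 m ≈ 20.3 m ✓

D ≈ 427 mm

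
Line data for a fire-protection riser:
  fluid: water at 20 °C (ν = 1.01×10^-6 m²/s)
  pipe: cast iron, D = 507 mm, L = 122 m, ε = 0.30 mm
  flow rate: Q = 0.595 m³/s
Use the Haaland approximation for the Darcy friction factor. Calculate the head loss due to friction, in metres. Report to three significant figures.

h_f ≈ 1.88 m

V = 4Q/(πD²) = 4·0.595/(π·0.507²) = 2.947 m/s
Re = VD/ν = 2.947·0.507/1.01×10^-6 = 1.48×10^6 → turbulent
ε/D = 0.30/507 = 5.92×10^-4
Haaland: f = 0.01765
h_f = f(L/D)V²/(2g) = 0.01765·(122/0.507)·2.947²/(2·9.81) = 1.880 m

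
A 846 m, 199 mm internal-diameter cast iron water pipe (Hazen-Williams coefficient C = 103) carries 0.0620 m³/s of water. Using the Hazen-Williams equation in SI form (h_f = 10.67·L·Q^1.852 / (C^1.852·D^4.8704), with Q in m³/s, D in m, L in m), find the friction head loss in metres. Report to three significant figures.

h_f = 10.67·846·0.0620^1.852 / (103^1.852·0.199^4.8704) = 25.48 m

h_f ≈ 25.5 m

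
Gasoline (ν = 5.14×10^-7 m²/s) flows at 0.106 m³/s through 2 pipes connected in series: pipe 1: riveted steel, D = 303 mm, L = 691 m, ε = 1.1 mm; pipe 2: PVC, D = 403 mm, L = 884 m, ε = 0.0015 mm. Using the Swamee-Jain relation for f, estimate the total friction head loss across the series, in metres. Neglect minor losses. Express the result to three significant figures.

H ≈ 7.96 m

Pipe 1: V = 1.470 m/s, Re = 8.67×10^5, ε/D = 0.00363, f = 0.02784, h_1 = f(L/D)V²/2g = 6.992 m
Pipe 2: V = 0.8310 m/s, Re = 6.52×10^5, ε/D = 3.72×10^-6, f = 0.01256, h_2 = f(L/D)V²/2g = 0.9700 m
Series → Q common, losses add: H = Σh = 7.962 m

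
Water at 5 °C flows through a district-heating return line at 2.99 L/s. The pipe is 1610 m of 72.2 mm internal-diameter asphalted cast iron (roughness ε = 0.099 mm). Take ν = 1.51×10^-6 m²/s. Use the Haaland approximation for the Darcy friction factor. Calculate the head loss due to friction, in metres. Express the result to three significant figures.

h_f ≈ 15.7 m

V = 4Q/(πD²) = 4·0.00299/(π·0.0722²) = 0.7303 m/s
Re = VD/ν = 0.7303·0.0722/1.51×10^-6 = 3.49×10^4 → turbulent
ε/D = 0.099/72.2 = 0.00137
Haaland: f = 0.02590
h_f = f(L/D)V²/(2g) = 0.02590·(1610/0.0722)·0.7303²/(2·9.81) = 15.70 m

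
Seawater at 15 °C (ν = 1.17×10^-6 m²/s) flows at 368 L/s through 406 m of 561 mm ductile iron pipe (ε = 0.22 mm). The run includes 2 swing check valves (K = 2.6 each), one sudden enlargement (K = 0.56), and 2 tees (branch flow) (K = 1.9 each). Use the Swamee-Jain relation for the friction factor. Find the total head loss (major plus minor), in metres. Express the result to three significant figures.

V = 4Q/(πD²) = 1.489 m/s; V²/2g = 0.1130 m
Re = 7.14×10^5, ε/D = 3.92×10^-4 → f = 0.01675 (Swamee-Jain)
Major: h_f = f(L/D)·V²/2g = 0.01675·723.7·0.1130 = 1.369 m
Minor: ΣK = 9.56; h_m = ΣK·V²/2g = 1.080 m
Total H_L = 1.369 + 1.080 = 2.449 m

H_L ≈ 2.45 m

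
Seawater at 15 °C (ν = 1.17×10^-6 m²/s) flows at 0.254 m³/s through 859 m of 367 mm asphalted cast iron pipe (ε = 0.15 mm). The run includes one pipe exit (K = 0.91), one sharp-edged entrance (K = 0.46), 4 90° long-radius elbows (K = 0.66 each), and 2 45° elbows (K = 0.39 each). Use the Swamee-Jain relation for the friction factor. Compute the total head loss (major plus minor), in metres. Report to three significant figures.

V = 4Q/(πD²) = 2.401 m/s; V²/2g = 0.2938 m
Re = 7.53×10^5, ε/D = 4.09×10^-4 → f = 0.01683 (Swamee-Jain)
Major: h_f = f(L/D)·V²/2g = 0.01683·2341·0.2938 = 11.58 m
Minor: ΣK = 4.79; h_m = ΣK·V²/2g = 1.408 m
Total H_L = 11.58 + 1.408 = 12.98 m

H_L ≈ 13.0 m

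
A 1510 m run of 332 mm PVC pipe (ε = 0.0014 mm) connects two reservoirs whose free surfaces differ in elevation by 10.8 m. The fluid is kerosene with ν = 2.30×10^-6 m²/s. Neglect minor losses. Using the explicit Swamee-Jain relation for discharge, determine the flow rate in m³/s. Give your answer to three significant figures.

Swamee-Jain (Type II): Q = -0.965·√(gD⁵h_f/L)·ln[ε/(3.7D) + √(3.17ν²L/(gD³h_f))]
√(gD⁵h_f/L) = √(9.81·0.332⁵·10.8/1510) = 0.01682
ε/(3.7D) = 1.14×10^-6; √(3.17ν²L/(gD³h_f)) = 8.08×10^-5
Q = -0.965·0.01682·ln(8.195×10^-5) = 0.1528 m³/s
Check: V = 1.76 m/s, Re = 2.55×10^5, f = 0.01487, h_f = 10.7 m ≈ 10.8 m ✓

Q ≈ 0.153 m³/s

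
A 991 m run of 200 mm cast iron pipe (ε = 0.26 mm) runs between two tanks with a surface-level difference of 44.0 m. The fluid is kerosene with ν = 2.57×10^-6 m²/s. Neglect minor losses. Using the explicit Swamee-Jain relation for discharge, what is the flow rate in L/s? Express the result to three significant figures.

Q ≈ 88.3 L/s

Swamee-Jain (Type II): Q = -0.965·√(gD⁵h_f/L)·ln[ε/(3.7D) + √(3.17ν²L/(gD³h_f))]
√(gD⁵h_f/L) = √(9.81·0.200⁵·44.0/991) = 0.01181
ε/(3.7D) = 3.51×10^-4; √(3.17ν²L/(gD³h_f)) = 7.75×10^-5
Q = -0.965·0.01181·ln(4.289×10^-4) = 0.08834 m³/s
Check: V = 2.81 m/s, Re = 2.19×10^5, f = 0.02220, h_f = 44.3 m ≈ 44.0 m ✓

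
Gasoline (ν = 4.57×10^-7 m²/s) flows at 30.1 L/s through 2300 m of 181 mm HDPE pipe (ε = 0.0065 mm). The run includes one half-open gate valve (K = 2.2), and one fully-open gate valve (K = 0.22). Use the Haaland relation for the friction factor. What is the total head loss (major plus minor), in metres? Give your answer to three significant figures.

V = 4Q/(πD²) = 1.170 m/s; V²/2g = 0.06975 m
Re = 4.63×10^5, ε/D = 3.59×10^-5 → f = 0.01366 (Haaland)
Major: h_f = f(L/D)·V²/2g = 0.01366·12707·0.06975 = 12.10 m
Minor: ΣK = 2.42; h_m = ΣK·V²/2g = 0.1688 m
Total H_L = 12.10 + 0.1688 = 12.27 m

H_L ≈ 12.3 m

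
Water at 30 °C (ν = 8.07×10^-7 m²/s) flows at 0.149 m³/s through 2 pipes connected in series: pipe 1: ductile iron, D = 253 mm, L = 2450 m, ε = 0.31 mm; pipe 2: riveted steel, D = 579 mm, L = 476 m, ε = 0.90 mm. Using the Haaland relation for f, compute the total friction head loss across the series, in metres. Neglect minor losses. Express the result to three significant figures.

H ≈ 91.1 m

Pipe 1: V = 2.964 m/s, Re = 9.29×10^5, ε/D = 0.00123, f = 0.02093, h_1 = f(L/D)V²/2g = 90.76 m
Pipe 2: V = 0.5659 m/s, Re = 4.06×10^5, ε/D = 0.00155, f = 0.02244, h_2 = f(L/D)V²/2g = 0.3011 m
Series → Q common, losses add: H = Σh = 91.06 m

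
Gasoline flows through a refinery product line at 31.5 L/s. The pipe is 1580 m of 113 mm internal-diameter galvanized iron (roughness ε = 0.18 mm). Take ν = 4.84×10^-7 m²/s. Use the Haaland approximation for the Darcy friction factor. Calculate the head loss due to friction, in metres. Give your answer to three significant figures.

h_f ≈ 157 m

V = 4Q/(πD²) = 4·0.0315/(π·0.113²) = 3.141 m/s
Re = VD/ν = 3.141·0.113/4.84×10^-7 = 7.33×10^5 → turbulent
ε/D = 0.18/113 = 0.00159
Haaland: f = 0.02237
h_f = f(L/D)V²/(2g) = 0.02237·(1580/0.113)·3.141²/(2·9.81) = 157.3 m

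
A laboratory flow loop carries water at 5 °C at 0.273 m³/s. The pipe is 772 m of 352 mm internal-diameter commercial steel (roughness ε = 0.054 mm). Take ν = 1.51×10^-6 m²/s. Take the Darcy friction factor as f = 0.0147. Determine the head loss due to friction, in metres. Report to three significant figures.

V = 4Q/(πD²) = 4·0.273/(π·0.352²) = 2.805 m/s
h_f = f(L/D)V²/(2g) = 0.01470·(772/0.352)·2.805²/(2·9.81) = 12.93 m

h_f ≈ 12.9 m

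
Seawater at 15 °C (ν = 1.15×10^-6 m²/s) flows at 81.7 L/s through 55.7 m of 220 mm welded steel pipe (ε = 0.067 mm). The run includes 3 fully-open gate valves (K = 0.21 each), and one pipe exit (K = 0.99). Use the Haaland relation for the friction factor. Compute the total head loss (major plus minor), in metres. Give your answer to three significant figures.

V = 4Q/(πD²) = 2.149 m/s; V²/2g = 0.2354 m
Re = 4.11×10^5, ε/D = 3.05×10^-4 → f = 0.01641 (Haaland)
Major: h_f = f(L/D)·V²/2g = 0.01641·253.2·0.2354 = 0.9781 m
Minor: ΣK = 1.62; h_m = ΣK·V²/2g = 0.3814 m
Total H_L = 0.9781 + 0.3814 = 1.360 m

H_L ≈ 1.36 m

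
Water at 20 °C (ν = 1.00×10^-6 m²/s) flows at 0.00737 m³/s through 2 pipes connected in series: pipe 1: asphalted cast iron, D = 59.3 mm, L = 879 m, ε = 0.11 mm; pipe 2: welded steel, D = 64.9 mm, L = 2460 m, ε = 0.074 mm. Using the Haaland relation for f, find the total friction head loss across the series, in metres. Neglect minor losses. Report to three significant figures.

Pipe 1: V = 2.669 m/s, Re = 1.58×10^5, ε/D = 0.00185, f = 0.02404, h_1 = f(L/D)V²/2g = 129.3 m
Pipe 2: V = 2.228 m/s, Re = 1.45×10^5, ε/D = 0.00114, f = 0.02185, h_2 = f(L/D)V²/2g = 209.5 m
Series → Q common, losses add: H = Σh = 338.8 m

H ≈ 339 m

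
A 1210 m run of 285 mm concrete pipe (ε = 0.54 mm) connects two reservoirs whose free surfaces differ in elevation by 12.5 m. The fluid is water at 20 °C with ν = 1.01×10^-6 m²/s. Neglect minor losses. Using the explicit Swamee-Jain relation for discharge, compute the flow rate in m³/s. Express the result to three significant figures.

Swamee-Jain (Type II): Q = -0.965·√(gD⁵h_f/L)·ln[ε/(3.7D) + √(3.17ν²L/(gD³h_f))]
√(gD⁵h_f/L) = √(9.81·0.285⁵·12.5/1210) = 0.01380
ε/(3.7D) = 5.12×10^-4; √(3.17ν²L/(gD³h_f)) = 3.71×10^-5
Q = -0.965·0.01380·ln(5.492×10^-4) = 0.1000 m³/s
Check: V = 1.57 m/s, Re = 4.42×10^5, f = 0.02364, h_f = 12.6 m ≈ 12.5 m ✓

Q ≈ 0.100 m³/s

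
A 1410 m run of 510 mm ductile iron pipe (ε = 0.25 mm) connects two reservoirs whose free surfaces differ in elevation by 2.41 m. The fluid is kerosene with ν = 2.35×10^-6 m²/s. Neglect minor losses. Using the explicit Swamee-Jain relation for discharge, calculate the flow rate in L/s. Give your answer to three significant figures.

Q ≈ 195 L/s

Swamee-Jain (Type II): Q = -0.965·√(gD⁵h_f/L)·ln[ε/(3.7D) + √(3.17ν²L/(gD³h_f))]
√(gD⁵h_f/L) = √(9.81·0.510⁵·2.41/1410) = 0.02405
ε/(3.7D) = 1.32×10^-4; √(3.17ν²L/(gD³h_f)) = 8.87×10^-5
Q = -0.965·0.02405·ln(2.212×10^-4) = 0.1954 m³/s
Check: V = 0.956 m/s, Re = 2.08×10^5, f = 0.01882, h_f = 2.43 m ≈ 2.41 m ✓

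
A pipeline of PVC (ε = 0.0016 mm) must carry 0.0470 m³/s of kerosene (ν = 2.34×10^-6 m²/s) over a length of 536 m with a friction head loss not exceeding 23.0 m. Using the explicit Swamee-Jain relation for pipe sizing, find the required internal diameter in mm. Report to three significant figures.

D ≈ 149 mm

Swamee-Jain (Type III): D = 0.66·[ε^1.25·(LQ²/(gh_f))^4.75 + ν·Q^9.4·(L/(gh_f))^5.2]^0.04
LQ²/(gh_f) = 0.005248; L/(gh_f) = 2.376
Term 1 = ε^1.25·(…)^4.75 = 8.41×10^-19; Term 2 = ν·Q^9.4·(…)^5.2 = 6.93×10^-17
D = 0.66·(8.41×10^-19 + 6.93×10^-17)^0.04 = 0.1491 m = 149 mm
Check: V = 2.69 m/s, Re = 1.72×10^5, f = 0.01610, h_f = 21.4 m ≈ 23.0 m ✓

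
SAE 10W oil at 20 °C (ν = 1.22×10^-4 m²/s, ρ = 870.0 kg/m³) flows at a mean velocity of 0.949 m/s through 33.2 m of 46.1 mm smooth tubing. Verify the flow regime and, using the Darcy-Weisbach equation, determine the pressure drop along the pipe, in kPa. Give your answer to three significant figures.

Δp ≈ 50.4 kPa

Re = VD/ν = 0.949·0.04610/1.22×10^-4 = 359 → laminar (Re < 2300)
f = 64/Re = 0.1785
h_f = f(L/D)V²/(2g) = 0.1785·(33.2/0.04610)·0.949²/(2·9.81) = 5.900 m
Δp = ρg·h_f = 870.0·9.81·5.900 = 50.35 kPa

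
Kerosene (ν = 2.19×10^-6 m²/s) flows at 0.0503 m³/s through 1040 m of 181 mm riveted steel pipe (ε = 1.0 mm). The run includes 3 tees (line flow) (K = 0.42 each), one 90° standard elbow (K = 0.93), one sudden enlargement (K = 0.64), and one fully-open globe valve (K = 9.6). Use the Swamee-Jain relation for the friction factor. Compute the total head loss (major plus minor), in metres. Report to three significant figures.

V = 4Q/(πD²) = 1.955 m/s; V²/2g = 0.1948 m
Re = 1.62×10^5, ε/D = 0.00552 → f = 0.03205 (Swamee-Jain)
Major: h_f = f(L/D)·V²/2g = 0.03205·5746·0.1948 = 35.87 m
Minor: ΣK = 12.4; h_m = ΣK·V²/2g = 2.421 m
Total H_L = 35.87 + 2.421 = 38.29 m

H_L ≈ 38.3 m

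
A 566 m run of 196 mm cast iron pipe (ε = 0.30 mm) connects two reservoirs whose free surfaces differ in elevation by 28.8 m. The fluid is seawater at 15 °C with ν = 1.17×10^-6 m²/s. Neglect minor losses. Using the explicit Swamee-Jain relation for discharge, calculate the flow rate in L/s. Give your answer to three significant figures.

Swamee-Jain (Type II): Q = -0.965·√(gD⁵h_f/L)·ln[ε/(3.7D) + √(3.17ν²L/(gD³h_f))]
√(gD⁵h_f/L) = √(9.81·0.196⁵·28.8/566) = 0.01202
ε/(3.7D) = 4.14×10^-4; √(3.17ν²L/(gD³h_f)) = 3.40×10^-5
Q = -0.965·0.01202·ln(4.477×10^-4) = 0.08942 m³/s
Check: V = 2.96 m/s, Re = 4.96×10^5, f = 0.02240, h_f = 29.0 m ≈ 28.8 m ✓

Q ≈ 89.4 L/s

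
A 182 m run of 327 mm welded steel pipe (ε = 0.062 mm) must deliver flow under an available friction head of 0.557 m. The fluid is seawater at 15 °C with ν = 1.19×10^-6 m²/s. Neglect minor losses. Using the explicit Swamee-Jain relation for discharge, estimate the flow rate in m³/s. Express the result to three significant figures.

Q ≈ 0.0926 m³/s

Swamee-Jain (Type II): Q = -0.965·√(gD⁵h_f/L)·ln[ε/(3.7D) + √(3.17ν²L/(gD³h_f))]
√(gD⁵h_f/L) = √(9.81·0.327⁵·0.557/182) = 0.01059
ε/(3.7D) = 5.12×10^-5; √(3.17ν²L/(gD³h_f)) = 6.54×10^-5
Q = -0.965·0.01059·ln(1.166×10^-4) = 0.09259 m³/s
Check: V = 1.10 m/s, Re = 3.03×10^5, f = 0.01621, h_f = 0.559 m ≈ 0.557 m ✓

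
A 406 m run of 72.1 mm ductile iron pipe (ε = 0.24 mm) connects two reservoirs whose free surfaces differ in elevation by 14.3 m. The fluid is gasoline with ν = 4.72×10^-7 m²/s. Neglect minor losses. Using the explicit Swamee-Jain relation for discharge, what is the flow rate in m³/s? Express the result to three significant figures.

Q ≈ 0.00549 m³/s

Swamee-Jain (Type II): Q = -0.965·√(gD⁵h_f/L)·ln[ε/(3.7D) + √(3.17ν²L/(gD³h_f))]
√(gD⁵h_f/L) = √(9.81·0.0721⁵·14.3/406) = 8.205×10^-4
ε/(3.7D) = 9.00×10^-4; √(3.17ν²L/(gD³h_f)) = 7.38×10^-5
Q = -0.965·8.205×10^-4·ln(9.735×10^-4) = 0.005491 m³/s
Check: V = 1.34 m/s, Re = 2.05×10^5, f = 0.02773, h_f = 14.4 m ≈ 14.3 m ✓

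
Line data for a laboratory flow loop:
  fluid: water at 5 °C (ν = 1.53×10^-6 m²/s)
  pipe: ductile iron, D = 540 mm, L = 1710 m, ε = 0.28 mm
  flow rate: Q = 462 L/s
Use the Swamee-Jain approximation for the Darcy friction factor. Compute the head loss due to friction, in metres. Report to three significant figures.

V = 4Q/(πD²) = 4·0.462/(π·0.540²) = 2.017 m/s
Re = VD/ν = 2.017·0.540/1.53×10^-6 = 7.12×10^5 → turbulent
ε/D = 0.28/540 = 5.19×10^-4
Swamee-Jain: f = 0.01762
h_f = f(L/D)V²/(2g) = 0.01762·(1710/0.540)·2.017²/(2·9.81) = 11.57 m

h_f ≈ 11.6 m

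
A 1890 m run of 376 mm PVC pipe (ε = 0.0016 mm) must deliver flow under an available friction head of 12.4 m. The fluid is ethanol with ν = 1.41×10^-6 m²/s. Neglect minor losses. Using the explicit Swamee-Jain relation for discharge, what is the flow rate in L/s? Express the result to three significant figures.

Q ≈ 213 L/s

Swamee-Jain (Type II): Q = -0.965·√(gD⁵h_f/L)·ln[ε/(3.7D) + √(3.17ν²L/(gD³h_f))]
√(gD⁵h_f/L) = √(9.81·0.376⁵·12.4/1890) = 0.02199
ε/(3.7D) = 1.15×10^-6; √(3.17ν²L/(gD³h_f)) = 4.29×10^-5
Q = -0.965·0.02199·ln(4.407×10^-5) = 0.2129 m³/s
Check: V = 1.92 m/s, Re = 5.11×10^5, f = 0.01311, h_f = 12.3 m ≈ 12.4 m ✓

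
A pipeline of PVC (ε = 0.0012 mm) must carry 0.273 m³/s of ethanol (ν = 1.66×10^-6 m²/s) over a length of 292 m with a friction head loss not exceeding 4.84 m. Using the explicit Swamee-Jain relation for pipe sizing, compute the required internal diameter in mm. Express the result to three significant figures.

Swamee-Jain (Type III): D = 0.66·[ε^1.25·(LQ²/(gh_f))^4.75 + ν·Q^9.4·(L/(gh_f))^5.2]^0.04
LQ²/(gh_f) = 0.4583; L/(gh_f) = 6.150
Term 1 = ε^1.25·(…)^4.75 = 9.76×10^-10; Term 2 = ν·Q^9.4·(…)^5.2 = 1.05×10^-7
D = 0.66·(9.76×10^-10 + 1.05×10^-7)^0.04 = 0.3472 m = 347 mm
Check: V = 2.88 m/s, Re = 6.03×10^5, f = 0.01273, h_f = 4.53 m ≈ 4.84 m ✓

D ≈ 347 mm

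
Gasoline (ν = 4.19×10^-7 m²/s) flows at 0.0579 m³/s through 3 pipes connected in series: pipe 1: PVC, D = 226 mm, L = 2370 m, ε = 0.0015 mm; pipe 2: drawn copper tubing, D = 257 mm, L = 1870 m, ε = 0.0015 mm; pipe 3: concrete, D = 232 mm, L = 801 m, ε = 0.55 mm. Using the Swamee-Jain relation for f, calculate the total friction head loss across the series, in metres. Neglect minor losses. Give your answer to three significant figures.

Pipe 1: V = 1.443 m/s, Re = 7.79×10^5, ε/D = 6.64×10^-6, f = 0.01225, h_1 = f(L/D)V²/2g = 13.64 m
Pipe 2: V = 1.116 m/s, Re = 6.85×10^5, ε/D = 5.84×10^-6, f = 0.01250, h_2 = f(L/D)V²/2g = 5.775 m
Pipe 3: V = 1.370 m/s, Re = 7.58×10^5, ε/D = 0.00237, f = 0.02482, h_3 = f(L/D)V²/2g = 8.193 m
Series → Q common, losses add: H = Σh = 27.61 m

H ≈ 27.6 m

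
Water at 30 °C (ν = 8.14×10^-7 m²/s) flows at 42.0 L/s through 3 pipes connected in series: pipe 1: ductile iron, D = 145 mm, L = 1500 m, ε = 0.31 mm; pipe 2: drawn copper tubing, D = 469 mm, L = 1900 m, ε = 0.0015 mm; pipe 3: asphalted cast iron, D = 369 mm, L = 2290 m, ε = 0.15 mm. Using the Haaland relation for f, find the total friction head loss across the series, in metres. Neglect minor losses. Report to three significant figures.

Pipe 1: V = 2.543 m/s, Re = 4.53×10^5, ε/D = 0.00214, f = 0.02423, h_1 = f(L/D)V²/2g = 82.64 m
Pipe 2: V = 0.2431 m/s, Re = 1.40×10^5, ε/D = 3.20×10^-6, f = 0.01665, h_2 = f(L/D)V²/2g = 0.2032 m
Pipe 3: V = 0.3927 m/s, Re = 1.78×10^5, ε/D = 4.07×10^-4, f = 0.01834, h_3 = f(L/D)V²/2g = 0.8949 m
Series → Q common, losses add: H = Σh = 83.74 m

H ≈ 83.7 m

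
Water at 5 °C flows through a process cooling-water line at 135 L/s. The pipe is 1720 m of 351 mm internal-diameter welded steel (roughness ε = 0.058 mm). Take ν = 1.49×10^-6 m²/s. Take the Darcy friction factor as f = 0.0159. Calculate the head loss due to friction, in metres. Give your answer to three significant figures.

V = 4Q/(πD²) = 4·0.135/(π·0.351²) = 1.395 m/s
h_f = f(L/D)V²/(2g) = 0.01590·(1720/0.351)·1.395²/(2·9.81) = 7.730 m

h_f ≈ 7.73 m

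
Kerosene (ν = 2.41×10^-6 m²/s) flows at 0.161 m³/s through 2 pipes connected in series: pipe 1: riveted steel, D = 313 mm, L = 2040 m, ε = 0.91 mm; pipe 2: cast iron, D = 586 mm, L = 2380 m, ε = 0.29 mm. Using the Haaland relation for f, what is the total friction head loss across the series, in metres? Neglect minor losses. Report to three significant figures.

H ≈ 39.9 m

Pipe 1: V = 2.092 m/s, Re = 2.72×10^5, ε/D = 0.00291, f = 0.02644, h_1 = f(L/D)V²/2g = 38.46 m
Pipe 2: V = 0.5970 m/s, Re = 1.45×10^5, ε/D = 4.95×10^-4, f = 0.01919, h_2 = f(L/D)V²/2g = 1.416 m
Series → Q common, losses add: H = Σh = 39.87 m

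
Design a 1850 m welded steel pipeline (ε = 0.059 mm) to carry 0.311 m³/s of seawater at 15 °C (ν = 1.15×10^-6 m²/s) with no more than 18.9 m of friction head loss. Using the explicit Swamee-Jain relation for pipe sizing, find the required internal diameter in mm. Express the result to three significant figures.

Swamee-Jain (Type III): D = 0.66·[ε^1.25·(LQ²/(gh_f))^4.75 + ν·Q^9.4·(L/(gh_f))^5.2]^0.04
LQ²/(gh_f) = 0.9651; L/(gh_f) = 9.978
Term 1 = ε^1.25·(…)^4.75 = 4.37×10^-6; Term 2 = ν·Q^9.4·(…)^5.2 = 3.07×10^-6
D = 0.66·(4.37×10^-6 + 3.07×10^-6)^0.04 = 0.4115 m = 412 mm
Check: V = 2.34 m/s, Re = 8.37×10^5, f = 0.01429, h_f = 17.9 m ≈ 18.9 m ✓

D ≈ 412 mm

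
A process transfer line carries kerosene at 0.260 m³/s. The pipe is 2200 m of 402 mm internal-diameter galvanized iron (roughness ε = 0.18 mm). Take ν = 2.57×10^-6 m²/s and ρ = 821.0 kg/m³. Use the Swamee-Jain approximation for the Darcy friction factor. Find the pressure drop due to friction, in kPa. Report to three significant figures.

Δp ≈ 169 kPa

V = 4Q/(πD²) = 4·0.260/(π·0.402²) = 2.048 m/s
Re = VD/ν = 2.048·0.402/2.57×10^-6 = 3.20×10^5 → turbulent
ε/D = 0.18/402 = 4.48×10^-4
Swamee-Jain: f = 0.01793
h_f = f(L/D)V²/(2g) = 0.01793·(2200/0.402)·2.048²/(2·9.81) = 20.99 m
Δp = ρg·h_f = 821.0·9.81·20.99 = 169.1 kPa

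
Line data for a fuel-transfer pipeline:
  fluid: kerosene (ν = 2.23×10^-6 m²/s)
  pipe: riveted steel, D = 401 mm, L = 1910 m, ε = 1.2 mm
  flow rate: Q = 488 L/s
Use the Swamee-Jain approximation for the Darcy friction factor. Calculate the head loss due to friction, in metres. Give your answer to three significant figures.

h_f ≈ 95.8 m

V = 4Q/(πD²) = 4·0.488/(π·0.401²) = 3.864 m/s
Re = VD/ν = 3.864·0.401/2.23×10^-6 = 6.95×10^5 → turbulent
ε/D = 1.2/401 = 0.00299
Swamee-Jain: f = 0.02643
h_f = f(L/D)V²/(2g) = 0.02643·(1910/0.401)·3.864²/(2·9.81) = 95.81 m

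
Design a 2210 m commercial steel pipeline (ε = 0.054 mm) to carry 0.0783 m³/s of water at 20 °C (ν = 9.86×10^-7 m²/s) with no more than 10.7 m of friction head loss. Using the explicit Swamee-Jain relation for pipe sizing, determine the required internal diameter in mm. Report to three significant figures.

Swamee-Jain (Type III): D = 0.66·[ε^1.25·(LQ²/(gh_f))^4.75 + ν·Q^9.4·(L/(gh_f))^5.2]^0.04
LQ²/(gh_f) = 0.1291; L/(gh_f) = 21.05
Term 1 = ε^1.25·(…)^4.75 = 2.77×10^-10; Term 2 = ν·Q^9.4·(…)^5.2 = 3.00×10^-10
D = 0.66·(2.77×10^-10 + 3.00×10^-10)^0.04 = 0.2818 m = 282 mm
Check: V = 1.26 m/s, Re = 3.59×10^5, f = 0.01593, h_f = 10.0 m ≈ 10.7 m ✓

D ≈ 282 mm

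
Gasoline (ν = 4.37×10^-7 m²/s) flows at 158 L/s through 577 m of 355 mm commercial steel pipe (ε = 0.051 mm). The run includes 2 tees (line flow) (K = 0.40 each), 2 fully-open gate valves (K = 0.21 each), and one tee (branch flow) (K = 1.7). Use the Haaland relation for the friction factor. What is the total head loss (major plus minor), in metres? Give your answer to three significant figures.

H_L ≈ 3.27 m

V = 4Q/(πD²) = 1.596 m/s; V²/2g = 0.1299 m
Re = 1.30×10^6, ε/D = 1.44×10^-4 → f = 0.01371 (Haaland)
Major: h_f = f(L/D)·V²/2g = 0.01371·1625·0.1299 = 2.895 m
Minor: ΣK = 2.92; h_m = ΣK·V²/2g = 0.3792 m
Total H_L = 2.895 + 0.3792 = 3.274 m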